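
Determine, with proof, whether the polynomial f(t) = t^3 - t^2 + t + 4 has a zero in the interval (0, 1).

f has no root in that interval.

Evaluate at the endpoints: f(0) = 4, f(1) = 5 — same sign (positive).
f'(t) = 3t^2 - 2t + 1 has discriminant (-2)² − 4·3·1 = -8 < 0, so f' has no real roots and is positive for every real t.
Hence f is strictly increasing on ℝ, and in particular on [0, 1]. A strictly monotone function with same-sign endpoint values stays positive on the whole interval, so f has no zero in (0, 1).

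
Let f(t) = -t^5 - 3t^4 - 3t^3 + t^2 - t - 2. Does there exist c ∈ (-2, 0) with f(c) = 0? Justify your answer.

Such a root exists.

f(-2) = 12 and f(0) = -2, which have opposite signs.
As a polynomial, f is continuous on every closed interval.
So by the Intermediate Value Theorem there is a c strictly between -2 and 0 with f(c) = 0.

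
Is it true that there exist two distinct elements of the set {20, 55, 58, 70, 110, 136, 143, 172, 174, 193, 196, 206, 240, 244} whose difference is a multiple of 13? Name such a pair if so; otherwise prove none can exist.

The pair (55, 172) works.

55 mod 13 = 3 and 172 mod 13 = 3, so 172 − 55 = 117 = 9·13.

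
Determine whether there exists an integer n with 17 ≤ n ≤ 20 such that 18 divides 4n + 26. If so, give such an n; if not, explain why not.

No, no such integer n in that range exists.

For n = 17, 18, 19, 20 the values of 4n + 26 modulo 18 are 4, 8, 12, 16 respectively.
None is 0, so 18 never divides 4n + 26 on this range.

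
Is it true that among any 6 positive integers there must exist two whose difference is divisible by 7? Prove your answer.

Take the 6 consecutive integers 30, 31, …, 35: their residues mod 7 are all distinct because 6 ≤ 7.
The differences between them range over 1, …, 5, none of which is divisible by 7.

No; for instance {30, 31, 32, 33, 34, 35} is a counterexample.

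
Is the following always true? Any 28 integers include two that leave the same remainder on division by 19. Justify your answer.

Each integer lies in one of the 19 residue classes modulo 19.
Since 28 > 19, two of the 28 integers must share a residue class by the pigeonhole principle; call them a and b.
That is, a and b leave the same remainder on division by 19, as claimed.

True.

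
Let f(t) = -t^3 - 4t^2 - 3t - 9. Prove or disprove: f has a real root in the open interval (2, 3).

f(2) = -39 and f(3) = -81, both negative, so a sign-change argument is unavailable; we show f keeps this sign on the whole interval.
Substitute t = 2 + u, where 0 < u < 1 on the interval. Expanding, f(2 + u) = -u^3 - 10u^2 - 31u - 39.
The nonzero coefficients here are all negative, so for u > 0 every term is negative (or zero), and the constant term -39 is strictly negative.
So f is strictly negative on (2, 3); no root exists in the interval.

No such root exists.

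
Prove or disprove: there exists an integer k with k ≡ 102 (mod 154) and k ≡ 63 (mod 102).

There is no such integer.

Both moduli are multiples of 2 = gcd(154, 102), so any solution would satisfy k ≡ 102 and k ≡ 63 modulo 2 simultaneously.
But 102 mod 2 = 0 while 63 mod 2 = 1, a contradiction.
So no integer satisfies both congruences.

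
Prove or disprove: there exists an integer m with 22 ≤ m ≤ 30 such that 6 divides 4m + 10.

m = 23

At m = 22 the value 98 is not a multiple of 6. m = 23 works, since 4·23 + 10 = 102 = 17·6.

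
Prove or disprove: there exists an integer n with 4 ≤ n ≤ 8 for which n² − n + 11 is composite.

The values for n = 4, 5, …, 8 are 23, 31, 41, 53, 67, and each of these is prime.
So no value in the range makes the expression composite.

There is no such integer n in that range.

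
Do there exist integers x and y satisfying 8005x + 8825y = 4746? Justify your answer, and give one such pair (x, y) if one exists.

No such integers exist.

Any value of 8005x + 8825y is a multiple of gcd(8005, 8825) = 5.
However 4746 leaves remainder 1 on division by 5.
Hence no integers x, y satisfy the equation.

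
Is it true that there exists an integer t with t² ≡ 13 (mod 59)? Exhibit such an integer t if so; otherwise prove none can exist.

Apply Euler's criterion with the prime 59: 13 is a quadratic residue iff 13^29 ≡ 1 (mod 59), and a non-residue iff it is ≡ −1.
Squaring successively (mod 59): 13^2 = 169 ≡ 51; 13^4 ≡ 51² = 2601 ≡ 5; 13^8 ≡ 5² = 25 ≡ 25; 13^16 ≡ 25² = 625 ≡ 35.
Since 29 = 16 + 8 + 4 + 1, 13^29 ≡ 35 · 25 · 5 · 13; multiplying out mod 59: 35·25 = 875 ≡ 49, then 49·5 = 245 ≡ 9, then 9·13 = 117 ≡ 58. Thus 13^29 ≡ 58 ≡ −1 (mod 59).
The value −1 means 13 is a non-residue modulo 59, so t² ≡ 13 (mod 59) is impossible.

No, no such integer exists.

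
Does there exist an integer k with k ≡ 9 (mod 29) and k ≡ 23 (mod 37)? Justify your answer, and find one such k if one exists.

gcd(29, 37) = 1, so the Chinese Remainder Theorem guarantees exactly one residue class mod 1073 satisfying both.
Write k = 9 + 29t and require 9 + 29t ≡ 23 (mod 37), i.e. 29t ≡ 14 (mod 37).
Invert 29 mod 37 by the Euclidean algorithm: 37 = 1·29 + 8, 29 = 3·8 + 5, 8 = 1·5 + 3, 5 = 1·3 + 2, 3 = 1·2 + 1, 2 = 2·1 + 0; back-substituting, 1 = 3 − 1·2 = 3 − (5 − 1·3) = −5 + 2·3 = −5 + 2·(8 − 1·5) = 2·8 − 3·5 = 2·8 − 3·(29 − 3·8) = −3·29 + 11·8 = −3·29 + 11·(37 − 1·29) = 11·37 − 14·29. Hence 29·(-14) ≡ 1, so 29⁻¹ ≡ -14 ≡ 23 (mod 37).
Multiplying by 23: t ≡ 23·14 = 322 ≡ 26 (mod 37).
Taking t = 26 gives k = 9 + 29·26 = 763.
Verify: 763 = 26·29 + 9 and 763 = 20·37 + 23. ✓

k = 763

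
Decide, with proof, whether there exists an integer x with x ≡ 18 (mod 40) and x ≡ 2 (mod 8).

x = 18

The moduli are not coprime: gcd(40, 8) = 8. Compatibility requires 8 ∣ (2 − 18) = -16, which holds, so solutions exist.
In fact x = 18 itself already satisfies 18 mod 8 = 2.
Indeed 18 ≡ 18 (mod 40) and 18 ≡ 2 (mod 8).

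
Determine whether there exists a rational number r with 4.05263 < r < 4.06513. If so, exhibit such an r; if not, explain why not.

Multiplying by 16: 16·4.05263 = 64.84208 and 16·4.06513 = 65.04208, so the integer 65 lies strictly between them.
So r = 65/16 works: it is a ratio of integers, and dividing 16·4.05263 < 65 < 16·4.06513 through by 16 gives 4.05263 < 65/16 < 4.06513.

r = 65/16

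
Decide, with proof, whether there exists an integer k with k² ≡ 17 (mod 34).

Take k = 17. Then 17² = 289 = 8·34 + 17, so 17² ≡ 17 (mod 34).

k = 17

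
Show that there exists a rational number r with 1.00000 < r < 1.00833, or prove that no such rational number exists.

r = 122/121

Multiplying by 121: 121·1.00000 = 121.00000 and 121·1.00833 = 122.00793, so the integer 122 lies strictly between them.
Hence 122/121 is a rational number with 1.00000 < 122/121 < 1.00833.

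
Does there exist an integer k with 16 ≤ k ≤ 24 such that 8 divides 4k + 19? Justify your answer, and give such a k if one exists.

No, no such integer k in that range exists.

The values of 4k + 19 for k = 16, 17, …, 24 are 83, 87, 91, 95, 99, 103, 107, 111, 115; reduced mod 8 these are 3, 7, 3, 7, 3, 7, 3, 7, 3.
None is 0, so 8 never divides 4k + 19 on this range.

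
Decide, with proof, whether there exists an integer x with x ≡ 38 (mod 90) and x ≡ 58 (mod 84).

There is no such integer.

Reduce both congruences modulo 6, which divides 90 and 84: they say x ≡ 38 (mod 6) and x ≡ 58 (mod 6).
These are incompatible: 38 − 58 = -20 is not divisible by 6.
Hence the system has no solution.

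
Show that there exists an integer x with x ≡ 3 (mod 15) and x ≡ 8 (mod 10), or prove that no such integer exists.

The moduli are not coprime: gcd(15, 10) = 5. Compatibility requires 5 ∣ (8 − 3) = 5, which holds, so solutions exist.
List candidates x ≡ 3 (mod 15): 3, 18. Modulo 10 these are 3, 8; 18 gives 8 as required.
Indeed 18 ≡ 3 (mod 15) and 18 ≡ 8 (mod 10).

x = 18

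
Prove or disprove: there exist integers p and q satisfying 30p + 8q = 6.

p = 1, q = -3

Every value of 30p + 8q is a multiple of gcd(30, 8) = 2; since 2 ∣ 6, solutions exist.
Dividing through by 2 reduces the equation to 15p + 4q = 3.
Run the Euclidean algorithm on 15 and 4: 15 = 3·4 + 3, 4 = 1·3 + 1, 3 = 3·1 + 0.
Unwinding: 1 = 4 − 1·3 = 4 − (15 − 3·4) = −15 + 4·4, i.e. 15·(-1) + 4·4 = 1.
Multiplying through by 3: p = (-1)·3 = -3, q = 4·3 = 12 is a solution.
The general solution is p = -3 + 4k, q = 12 − 15k; taking k = 1 gives the smaller pair p = 1, q = -3.
Indeed 30·1 + 8·(-3) = 30 − 24 = 6.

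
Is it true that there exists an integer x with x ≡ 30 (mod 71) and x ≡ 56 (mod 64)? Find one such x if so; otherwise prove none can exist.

x = 1592

gcd(71, 64) = 1, so the Chinese Remainder Theorem guarantees exactly one residue class mod 4544 satisfying both.
Any solution of the first congruence is x = 30 + 71t; substituting into the second, 71t ≡ 56 − 30 ≡ 26 (mod 64).
71 ≡ 7 (mod 64), so this reads 7t ≡ 26 (mod 64). Since 7·55 = 385 = 6·64 + 1, the inverse of 7 mod 64 is 55.
Multiplying by 55: t ≡ 55·26 = 1430 ≡ 22 (mod 64).
Taking t = 22 gives x = 30 + 71·22 = 1592.
Verify: 1592 = 22·71 + 30 and 1592 = 24·64 + 56. ✓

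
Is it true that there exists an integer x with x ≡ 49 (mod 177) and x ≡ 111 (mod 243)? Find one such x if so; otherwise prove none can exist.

gcd(177, 243) = 3. If x ≡ 49 (mod 177) and x ≡ 111 (mod 243), then x ≡ 49 (mod 3) and x ≡ 111 (mod 3).
But 49 mod 3 = 1 while 111 mod 3 = 0, a contradiction.
So no integer satisfies both congruences.

No, no such integer exists.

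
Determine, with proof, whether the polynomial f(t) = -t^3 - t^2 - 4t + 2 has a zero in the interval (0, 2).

f(0) = 2 and f(2) = -18, which have opposite signs.
As a polynomial, f is continuous on every closed interval.
By the Intermediate Value Theorem, f takes the value 0 somewhere in the open interval.

Such a root exists.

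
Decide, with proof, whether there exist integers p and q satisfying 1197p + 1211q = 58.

Both 1197 and 1211 are divisible by gcd(1197, 1211) = 7, hence so is any combination 1197p + 1211q.
But 58 = 7·8 + 2, so 7 ∤ 58.
Therefore 1197p + 1211q = 58 has no solution in integers.

No, no such integers exist.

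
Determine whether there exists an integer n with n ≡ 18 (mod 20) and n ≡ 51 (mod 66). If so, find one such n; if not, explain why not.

No, no such integer exists.

gcd(20, 66) = 2. If n ≡ 18 (mod 20) and n ≡ 51 (mod 66), then n ≡ 18 (mod 2) and n ≡ 51 (mod 2).
However 18 ≡ 0 and 51 ≡ 1 (mod 2), and 0 ≠ 1.
So no integer satisfies both congruences.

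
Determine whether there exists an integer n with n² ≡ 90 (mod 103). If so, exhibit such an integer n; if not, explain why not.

Apply Euler's criterion with the prime 103: 90 is a quadratic residue iff 90^51 ≡ 1 (mod 103), and a non-residue iff it is ≡ −1.
Repeated squaring mod 103: 90^2 = 8100 ≡ 66; 90^4 ≡ 66² = 4356 ≡ 30; 90^8 ≡ 30² = 900 ≡ 76; 90^16 ≡ 76² = 5776 ≡ 8; 90^32 ≡ 8² = 64 ≡ 64.
Since 51 = 32 + 16 + 2 + 1, 90^51 ≡ 64 · 8 · 66 · 90; multiplying out mod 103: 64·8 = 512 ≡ 100, then 100·66 = 6600 ≡ 8, then 8·90 = 720 ≡ 102. Thus 90^51 ≡ 102 ≡ −1 (mod 103).
By Euler's criterion 90 is a quadratic non-residue mod 103: no n satisfies n² ≡ 90 (mod 103).

There is no such integer.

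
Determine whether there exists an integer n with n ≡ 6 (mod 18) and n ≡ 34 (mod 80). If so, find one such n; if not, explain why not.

gcd(18, 80) = 2. A simultaneous solution exists iff 6 ≡ 34 (mod 2); here 6 mod 2 = 0 = 34 mod 2, so it does.
List candidates n ≡ 6 (mod 18): 6, 24, 42, 60, 78, 96, 114. Modulo 80 these are 6, 24, 42, 60, 78, 16, 34; 114 gives 34 as required.
Check: 114 mod 18 = 6, 114 mod 80 = 34. ✓

n = 114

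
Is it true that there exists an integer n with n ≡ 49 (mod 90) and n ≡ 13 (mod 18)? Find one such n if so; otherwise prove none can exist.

n = 49

gcd(90, 18) = 18. A simultaneous solution exists iff 49 ≡ 13 (mod 18); here 49 mod 18 = 13 = 13 mod 18, so it does.
In fact n = 49 itself already satisfies 49 mod 18 = 13.
Indeed 49 ≡ 49 (mod 90) and 49 ≡ 13 (mod 18).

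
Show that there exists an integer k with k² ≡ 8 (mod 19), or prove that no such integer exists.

Computing k² mod 19 for k = 0, 1, …, 9 (enough, by the symmetry k ↦ 19 − k) gives 0, 1, 4, 9, 16, 6, 17, 11, 7, 5.
So the quadratic residues mod 19 are {0, 1, 4, 5, 6, 7, 9, 11, 16, 17}, and 8 is not among them.
Hence no integer k has k² ≡ 8 (mod 19).

No such integer exists.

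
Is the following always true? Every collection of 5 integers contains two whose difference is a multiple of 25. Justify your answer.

No, the set {115, 116, 117, 118, 119} is a counterexample.

Consider the 5 integers 115, 116, …, 119. They lie in distinct residue classes modulo 25, since 5 ≤ 25.
The differences between them range over 1, …, 4, none of which is divisible by 25.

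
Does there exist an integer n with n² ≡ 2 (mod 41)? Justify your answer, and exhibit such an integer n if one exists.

Take n = 17. Then 17² = 289 = 7·41 + 2, so 17² ≡ 2 (mod 41).

n = 17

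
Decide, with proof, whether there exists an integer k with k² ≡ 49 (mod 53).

k = 46

Take k = 46. Then 46² = 2116 = 39·53 + 49, so 46² ≡ 49 (mod 53).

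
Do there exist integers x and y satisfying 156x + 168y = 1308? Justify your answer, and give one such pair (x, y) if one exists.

Every value of 156x + 168y is a multiple of gcd(156, 168) = 12; since 12 ∣ 1308, solutions exist.
Dividing through by 12 reduces the equation to 13x + 14y = 109.
Run the Euclidean algorithm on 14 and 13: 14 = 1·13 + 1, 13 = 13·1 + 0.
Back-substituting, 1 = 14 − 1·13; that is, 13·(-1) + 14·1 = 1.
Times 109: 13·(-109) + 14·109 = 109, so (-109, 109) solves it.
The general solution is x = -109 + 14k, y = 109 − 13k; taking k = 8 gives the smaller pair x = 3, y = 5.
Indeed 156·3 + 168·5 = 468 + 840 = 1308.

x = 3, y = 5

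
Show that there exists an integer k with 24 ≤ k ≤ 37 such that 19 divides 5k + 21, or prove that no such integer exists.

k = 30

Scanning upward from k = 24 gives 141, 146, 151, 156, 161, 166, none divisible by 19. k = 30 works, since 5·30 + 21 = 171 = 9·19.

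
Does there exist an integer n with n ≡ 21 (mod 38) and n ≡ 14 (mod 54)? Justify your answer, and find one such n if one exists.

Both moduli are multiples of 2 = gcd(38, 54), so any solution would satisfy n ≡ 21 and n ≡ 14 modulo 2 simultaneously.
However 21 ≡ 1 and 14 ≡ 0 (mod 2), and 1 ≠ 0.
So no integer satisfies both congruences.

There is no such integer.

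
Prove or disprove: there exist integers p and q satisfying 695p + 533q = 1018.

p = 434, q = -564

695 and 533 are coprime, so 695p + 533q ranges over all of ℤ.
Euclidean algorithm: 695 = 1·533 + 162, 533 = 3·162 + 47, 162 = 3·47 + 21, 47 = 2·21 + 5, 21 = 4·5 + 1, 5 = 5·1 + 0.
Back-substituting, 1 = 21 − 4·5 = 21 − 4·(47 − 2·21) = −4·47 + 9·21 = −4·47 + 9·(162 − 3·47) = 9·162 − 31·47 = 9·162 − 31·(533 − 3·162) = −31·533 + 102·162 = −31·533 + 102·(695 − 1·533) = 102·695 − 133·533; that is, 695·102 + 533·(-133) = 1.
Scaling by 1018 gives the particular solution (p, q) = (103836, -135394).
The general solution is p = 103836 + 533k, q = -135394 − 695k; taking k = -194 gives the smaller pair p = 434, q = -564.
Indeed 695·434 + 533·(-564) = 301630 − 300612 = 1018.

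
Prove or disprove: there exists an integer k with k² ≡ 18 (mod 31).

k = 7

Take k = 7. Then 7² = 49 = 1·31 + 18, so 7² ≡ 18 (mod 31).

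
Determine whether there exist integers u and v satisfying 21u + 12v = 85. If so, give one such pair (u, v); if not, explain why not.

No, no such integers exist.

Any value of 21u + 12v is a multiple of gcd(21, 12) = 3.
However 85 leaves remainder 1 on division by 3.
So the equation is unsolvable over ℤ.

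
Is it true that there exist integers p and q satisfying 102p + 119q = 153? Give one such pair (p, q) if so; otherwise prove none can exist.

p = 5, q = -3

Every value of 102p + 119q is a multiple of gcd(102, 119) = 17; since 17 ∣ 153, solutions exist.
Dividing through by 17 reduces the equation to 6p + 7q = 9.
Run the Euclidean algorithm on 7 and 6: 7 = 1·6 + 1, 6 = 6·1 + 0.
Unwinding: 1 = 7 − 1·6, i.e. 6·(-1) + 7·1 = 1.
Times 9: 6·(-9) + 7·9 = 9, so (-9, 9) solves it.
The general solution is p = -9 + 7k, q = 9 − 6k; taking k = 2 gives the smaller pair p = 5, q = -3.
Indeed 102·5 + 119·(-3) = 510 − 357 = 153.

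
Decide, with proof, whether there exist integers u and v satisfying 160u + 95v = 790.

u = 18, v = -22

Every value of 160u + 95v is a multiple of gcd(160, 95) = 5; since 5 ∣ 790, solutions exist.
Dividing through by 5 reduces the equation to 32u + 19v = 158.
Run the Euclidean algorithm on 32 and 19: 32 = 1·19 + 13, 19 = 1·13 + 6, 13 = 2·6 + 1, 6 = 6·1 + 0.
Unwinding: 1 = 13 − 2·6 = 13 − 2·(19 − 1·13) = −2·19 + 3·13 = −2·19 + 3·(32 − 1·19) = 3·32 − 5·19, i.e. 32·3 + 19·(-5) = 1.
Multiplying through by 158: u = 3·158 = 474, v = (-5)·158 = -790 is a solution.
Shifting by a multiple of (19, −32) keeps it a solution: u = 474 − 24·19 = 18, v = -790 + 24·32 = -22.
Indeed 160·18 + 95·(-22) = 2880 − 2090 = 790.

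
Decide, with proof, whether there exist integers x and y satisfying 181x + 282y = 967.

Since gcd(181, 282) = 1, every integer is an integer combination of 181 and 282.
Euclidean algorithm: 282 = 1·181 + 101, 181 = 1·101 + 80, 101 = 1·80 + 21, 80 = 3·21 + 17, 21 = 1·17 + 4, 17 = 4·4 + 1, 4 = 4·1 + 0.
Working back up the chain: 1 = 17 − 4·4 = 17 − 4·(21 − 1·17) = −4·21 + 5·17 = −4·21 + 5·(80 − 3·21) = 5·80 − 19·21 = 5·80 − 19·(101 − 1·80) = −19·101 + 24·80 = −19·101 + 24·(181 − 1·101) = 24·181 − 43·101 = 24·181 − 43·(282 − 1·181) = −43·282 + 67·181. So 181·67 + 282·(-43) = 1.
Scaling by 967 gives the particular solution (x, y) = (64789, -41581).
Shifting by a multiple of (282, −181) keeps it a solution: x = 64789 − 229·282 = 211, y = -41581 + 229·181 = -132.
Indeed 181·211 + 282·(-132) = 38191 − 37224 = 967.

x = 211, y = -132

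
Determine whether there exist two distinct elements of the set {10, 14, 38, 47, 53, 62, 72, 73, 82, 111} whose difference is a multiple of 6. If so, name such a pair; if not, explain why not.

10 mod 6 = 4 and 82 mod 6 = 4, so 82 − 10 = 72 = 12·6.

The pair (10, 82) works.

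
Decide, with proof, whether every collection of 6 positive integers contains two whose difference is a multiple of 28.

No, the set {103, 104, 105, 106, 107, 108} is a counterexample.

Consider the 6 integers 103, 104, …, 108. They lie in distinct residue classes modulo 28, since 6 ≤ 28.
The differences between them range over 1, …, 5, none of which is divisible by 28.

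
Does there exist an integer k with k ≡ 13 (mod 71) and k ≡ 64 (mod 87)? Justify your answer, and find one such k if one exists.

k = 1717

Since 71 and 87 share no common factor, CRT says the pair of congruences has a solution (unique mod 6177).
Write k = 13 + 71t and require 13 + 71t ≡ 64 (mod 87), i.e. 71t ≡ 51 (mod 87).
To invert 71 modulo 87: 87 = 1·71 + 16, 71 = 4·16 + 7, 16 = 2·7 + 2, 7 = 3·2 + 1, 2 = 2·1 + 0, and unwinding, 1 = 7 − 3·2 = 7 − 3·(16 − 2·7) = −3·16 + 7·7 = −3·16 + 7·(71 − 4·16) = 7·71 − 31·16 = 7·71 − 31·(87 − 1·71) = −31·87 + 38·71. Thus 71⁻¹ ≡ 38 (mod 87).
Multiplying by 38: t ≡ 38·51 = 1938 ≡ 24 (mod 87).
With t = 24: k = 13 + 71·24 = 1717.
Check: 1717 mod 71 = 13, 1717 mod 87 = 64. ✓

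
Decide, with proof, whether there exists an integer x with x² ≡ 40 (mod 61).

No, no such integer exists.

Apply Euler's criterion with the prime 61: 40 is a quadratic residue iff 40^30 ≡ 1 (mod 61), and a non-residue iff it is ≡ −1.
Squaring successively (mod 61): 40^2 = 1600 ≡ 14; 40^4 ≡ 14² = 196 ≡ 13; 40^8 ≡ 13² = 169 ≡ 47; 40^16 ≡ 47² = 2209 ≡ 13.
Since 30 = 16 + 8 + 4 + 2, 40^30 ≡ 13 · 47 · 13 · 14; multiplying out mod 61: 13·47 = 611 ≡ 1, then 1·13 = 13 ≡ 13, then 13·14 = 182 ≡ 60. Thus 40^30 ≡ 60 ≡ −1 (mod 61).
The value −1 means 40 is a non-residue modulo 61, so x² ≡ 40 (mod 61) is impossible.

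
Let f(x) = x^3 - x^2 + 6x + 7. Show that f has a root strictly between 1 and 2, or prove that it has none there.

Evaluate at the endpoints: f(1) = 13, f(2) = 23 — same sign (positive).
The derivative f'(x) = 3x^2 - 2x + 6 is a quadratic with discriminant (-2)² − 4·3·6 = -68 < 0; it never vanishes, so it is always positive (sign of the leading coefficient).
Hence f is strictly increasing on ℝ, and in particular on [1, 2]. A strictly monotone function with same-sign endpoint values stays positive on the whole interval, so f has no zero in (1, 2).

No.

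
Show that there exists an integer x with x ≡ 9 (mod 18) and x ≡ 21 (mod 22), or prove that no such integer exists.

x = 153

The moduli are not coprime: gcd(18, 22) = 2. Compatibility requires 2 ∣ (21 − 9) = 12, which holds, so solutions exist.
Write x = 9 + 18t. Then 18t ≡ 21 − 9 ≡ 12 (mod 22); dividing through by 2 gives 9t ≡ 6 (mod 11).
To invert 9 modulo 11: 11 = 1·9 + 2, 9 = 4·2 + 1, 2 = 2·1 + 0, and unwinding, 1 = 9 − 4·2 = 9 − 4·(11 − 1·9) = −4·11 + 5·9. Thus 9⁻¹ ≡ 5 (mod 11).
Therefore t ≡ 5·6 = 30 ≡ 8 (mod 11).
Then x = 9 + 18·8 = 153.
Check: 153 mod 18 = 9, 153 mod 22 = 21. ✓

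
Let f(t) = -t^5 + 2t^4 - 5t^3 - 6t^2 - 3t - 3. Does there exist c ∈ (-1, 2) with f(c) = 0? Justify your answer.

Such a root exists.

f(-1) = 2 and f(2) = -73, which have opposite signs.
Since f is a polynomial it is continuous on [-1, 2].
By the Intermediate Value Theorem f must vanish at some point of (-1, 2).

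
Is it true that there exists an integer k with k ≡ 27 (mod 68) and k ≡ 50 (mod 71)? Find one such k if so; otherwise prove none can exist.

Since 68 and 71 share no common factor, CRT says the pair of congruences has a solution (unique mod 4828).
Any solution of the first congruence is k = 27 + 68t; substituting into the second, 68t ≡ 50 − 27 ≡ 23 (mod 71).
To invert 68 modulo 71: 71 = 1·68 + 3, 68 = 22·3 + 2, 3 = 1·2 + 1, 2 = 2·1 + 0, and unwinding, 1 = 3 − 1·2 = 3 − (68 − 22·3) = −68 + 23·3 = −68 + 23·(71 − 1·68) = 23·71 − 24·68. Thus 68⁻¹ ≡ -24 ≡ 47 (mod 71).
Multiplying by 47: t ≡ 47·23 = 1081 ≡ 16 (mod 71).
With t = 16: k = 27 + 68·16 = 1115.
Indeed 1115 ≡ 27 (mod 68) and 1115 ≡ 50 (mod 71).

k = 1115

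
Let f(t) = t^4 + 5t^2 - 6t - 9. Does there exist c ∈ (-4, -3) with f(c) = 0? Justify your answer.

f(-4) = 351 and f(-3) = 135, both positive, so a sign-change argument is unavailable; we show f keeps this sign on the whole interval.
Substitute t = -3 − u, where 0 < u < 1 on the interval. Expanding, f(-3 − u) = u^4 + 12u^3 + 59u^2 + 144u + 135.
All 5 nonzero coefficients of this polynomial in u are positive; hence for u > 0 the value is a sum of positive terms (the constant 135 among them).
Therefore f(t) > 0 throughout (-4, -3), and f has no zero there.

No such root exists.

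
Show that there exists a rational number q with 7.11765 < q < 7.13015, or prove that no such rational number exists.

Multiplying by 8: 8·7.11765 = 56.94120 and 8·7.13015 = 57.04120, so the integer 57 lies strictly between them.
So q = 57/8 works: it is a ratio of integers, and dividing 8·7.11765 < 57 < 8·7.13015 through by 8 gives 7.11765 < 57/8 < 7.13015.

q = 57/8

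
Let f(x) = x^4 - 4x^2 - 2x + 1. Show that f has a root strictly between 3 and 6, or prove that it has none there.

f(3) = 40 and f(6) = 1141, both positive, so a sign-change argument is unavailable; we show f keeps this sign on the whole interval.
Shift to the endpoint 3: with x = 3 + u (0 < u < 3), one computes f(3 + u) = u^4 + 12u^3 + 50u^2 + 82u + 40.
All 5 nonzero coefficients of this polynomial in u are positive; hence for u > 0 the value is a sum of positive terms (the constant 40 among them).
Therefore f(x) > 0 throughout (3, 6), and f has no zero there.

f has no root in that interval.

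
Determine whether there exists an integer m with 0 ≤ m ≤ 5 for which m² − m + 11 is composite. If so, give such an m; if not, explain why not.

The values for m = 0, 1, …, 5 are 11, 11, 13, 17, 23, 31, and each of these is prime.
So no value in the range makes the expression composite.

No, no such integer m in that range exists.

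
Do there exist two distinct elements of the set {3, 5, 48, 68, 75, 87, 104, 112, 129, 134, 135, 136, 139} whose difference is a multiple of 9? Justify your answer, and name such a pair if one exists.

3 mod 9 = 3 and 48 mod 9 = 3, so 48 − 3 = 45 = 5·9.

The pair (3, 48) works.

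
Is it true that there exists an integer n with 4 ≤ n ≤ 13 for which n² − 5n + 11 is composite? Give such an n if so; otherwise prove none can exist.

n = 12

At n = 12: 12² − 5·12 + 11 = 95 = 5·19, which is composite.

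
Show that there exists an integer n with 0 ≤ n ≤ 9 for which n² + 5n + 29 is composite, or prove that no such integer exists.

At n = 9: 9² + 5·9 + 29 = 155 = 5·31, which is composite.

n = 9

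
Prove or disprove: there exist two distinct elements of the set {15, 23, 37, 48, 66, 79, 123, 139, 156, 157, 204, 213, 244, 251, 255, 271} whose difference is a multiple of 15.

Both 15 and 255 leave remainder 0 on division by 15; their difference 240 = 16·15 is a multiple of 15.

Yes: 15 and 255.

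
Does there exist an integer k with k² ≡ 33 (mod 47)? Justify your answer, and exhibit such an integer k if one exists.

No such integer exists.

Apply Euler's criterion with the prime 47: 33 is a quadratic residue iff 33^23 ≡ 1 (mod 47), and a non-residue iff it is ≡ −1.
Squaring successively (mod 47): 33^2 = 1089 ≡ 8; 33^4 ≡ 8² = 64 ≡ 17; 33^8 ≡ 17² = 289 ≡ 7; 33^16 ≡ 7² = 49 ≡ 2.
Since 23 = 16 + 4 + 2 + 1, 33^23 ≡ 2 · 17 · 8 · 33; multiplying out mod 47: 2·17 = 34 ≡ 34, then 34·8 = 272 ≡ 37, then 37·33 = 1221 ≡ 46. Thus 33^23 ≡ 46 ≡ −1 (mod 47).
The value −1 means 33 is a non-residue modulo 47, so k² ≡ 33 (mod 47) is impossible.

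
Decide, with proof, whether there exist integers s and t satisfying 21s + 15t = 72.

s = 2, t = 2

Since gcd(21, 15) = 3 and 72 = 3·24, Bézout's identity guarantees a solution.
Dividing through by 3 reduces the equation to 7s + 5t = 24.
Run the Euclidean algorithm on 7 and 5: 7 = 1·5 + 2, 5 = 2·2 + 1, 2 = 2·1 + 0.
Unwinding: 1 = 5 − 2·2 = 5 − 2·(7 − 1·5) = −2·7 + 3·5, i.e. 7·(-2) + 5·3 = 1.
Scaling by 24 gives the particular solution (s, t) = (-48, 72).
The general solution is s = -48 + 5k, t = 72 − 7k; taking k = 10 gives the smaller pair s = 2, t = 2.
Check: 21·2 + 15·2 = 42 + 30 = 72. ✓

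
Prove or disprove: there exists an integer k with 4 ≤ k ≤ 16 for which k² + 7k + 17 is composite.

k = 12

At k = 12: 12² + 7·12 + 17 = 245 = 5·49, which is composite.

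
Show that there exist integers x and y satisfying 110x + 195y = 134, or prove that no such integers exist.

Any value of 110x + 195y is a multiple of gcd(110, 195) = 5.
But 134 is not a multiple of 5 (it leaves remainder 4).
Therefore 110x + 195y = 134 has no solution in integers.

No, no such integers exist.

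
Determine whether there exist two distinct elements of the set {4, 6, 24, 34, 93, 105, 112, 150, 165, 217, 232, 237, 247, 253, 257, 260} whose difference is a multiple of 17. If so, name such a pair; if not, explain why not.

Residues mod 17: 4↦4, 6↦6, 24↦7, 34↦0, 93↦8, 105↦3, 112↦10, 150↦14, 165↦12, 217↦13, 232↦11, 237↦16, 247↦9, 253↦15, 257↦2, 260↦5.
These 16 residues are pairwise different, hence no difference of two elements is divisible by 17.

No such pair exists.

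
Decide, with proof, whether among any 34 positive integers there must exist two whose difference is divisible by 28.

True.

Partition the integers by their residue mod 28; there are 28 classes.
Placing 34 integers into 28 classes, some class receives at least two — say a and b.
Then a ≡ b (mod 28), i.e. 28 ∣ (a − b).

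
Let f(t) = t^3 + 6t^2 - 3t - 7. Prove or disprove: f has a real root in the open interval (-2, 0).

f(-2) = 15 and f(0) = -7, which have opposite signs.
f is continuous everywhere (it is a polynomial), in particular on [-2, 0].
By the Intermediate Value Theorem f must vanish at some point of (-2, 0).

Such a root exists.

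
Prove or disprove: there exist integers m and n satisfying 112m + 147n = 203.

m = 11, n = -7

gcd(112, 147) = 7, and 7 divides 203, so integer solutions exist.
Dividing through by 7 reduces the equation to 16m + 21n = 29.
Run the Euclidean algorithm on 21 and 16: 21 = 1·16 + 5, 16 = 3·5 + 1, 5 = 5·1 + 0.
Unwinding: 1 = 16 − 3·5 = 16 − 3·(21 − 1·16) = −3·21 + 4·16, i.e. 16·4 + 21·(-3) = 1.
Multiplying through by 29: m = 4·29 = 116, n = (-3)·29 = -87 is a solution.
Shifting by a multiple of (21, −16) keeps it a solution: m = 116 − 5·21 = 11, n = -87 + 5·16 = -7.
Indeed 112·11 + 147·(-7) = 1232 − 1029 = 203.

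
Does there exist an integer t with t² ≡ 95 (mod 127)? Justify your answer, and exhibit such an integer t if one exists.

Apply Euler's criterion with the prime 127: 95 is a quadratic residue iff 95^63 ≡ 1 (mod 127), and a non-residue iff it is ≡ −1.
Repeated squaring mod 127: 95^2 = 9025 ≡ 8; 95^4 ≡ 8² = 64 ≡ 64; 95^8 ≡ 64² = 4096 ≡ 32; 95^16 ≡ 32² = 1024 ≡ 8; 95^32 ≡ 8² = 64 ≡ 64.
Since 63 = 32 + 16 + 8 + 4 + 2 + 1, 95^63 ≡ 64 · 8 · 32 · 64 · 8 · 95; multiplying out mod 127: 64·8 = 512 ≡ 4, then 4·32 = 128 ≡ 1, then 1·64 = 64 ≡ 64, then 64·8 = 512 ≡ 4, then 4·95 = 380 ≡ 126. Thus 95^63 ≡ 126 ≡ −1 (mod 127).
By Euler's criterion 95 is a quadratic non-residue mod 127: no t satisfies t² ≡ 95 (mod 127).

No such integer exists.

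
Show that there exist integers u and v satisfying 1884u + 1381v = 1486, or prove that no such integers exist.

1884 and 1381 are coprime, so 1884u + 1381v ranges over all of ℤ.
Dividing repeatedly: 1884 = 1·1381 + 503, 1381 = 2·503 + 375, 503 = 1·375 + 128, 375 = 2·128 + 119, 128 = 1·119 + 9, 119 = 13·9 + 2, 9 = 4·2 + 1, 2 = 2·1 + 0.
Working back up the chain: 1 = 9 − 4·2 = 9 − 4·(119 − 13·9) = −4·119 + 53·9 = −4·119 + 53·(128 − 1·119) = 53·128 − 57·119 = 53·128 − 57·(375 − 2·128) = −57·375 + 167·128 = −57·375 + 167·(503 − 1·375) = 167·503 − 224·375 = 167·503 − 224·(1381 − 2·503) = −224·1381 + 615·503 = −224·1381 + 615·(1884 − 1·1381) = 615·1884 − 839·1381. So 1884·615 + 1381·(-839) = 1.
Multiplying through by 1486: u = 615·1486 = 913890, v = (-839)·1486 = -1246754 is a solution.
Subtracting 661·1381 from u and adding 661·1884 to v gives the tidier solution (1049, -1430).
Check: 1884·1049 + 1381·(-1430) = 1976316 − 1974830 = 1486. ✓

u = 1049, v = -1430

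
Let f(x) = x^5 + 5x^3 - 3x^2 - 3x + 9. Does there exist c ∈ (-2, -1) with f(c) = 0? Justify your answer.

f(-2) = -69 and f(-1) = 3, which have opposite signs.
f is continuous everywhere (it is a polynomial), in particular on [-2, -1].
By the Intermediate Value Theorem, f takes the value 0 somewhere in the open interval.

Such a root exists.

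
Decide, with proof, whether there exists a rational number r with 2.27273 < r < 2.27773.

Look for a denominator N such that an integer falls strictly between N·2.27273 and N·2.27773. N = 29 works: 29·2.27273 = 65.90917 < 66 < 66.05417 = 29·2.27773.
So r = 66/29 works: it is a ratio of integers, and dividing 29·2.27273 < 66 < 29·2.27773 through by 29 gives 2.27273 < 66/29 < 2.27773.

r = 66/29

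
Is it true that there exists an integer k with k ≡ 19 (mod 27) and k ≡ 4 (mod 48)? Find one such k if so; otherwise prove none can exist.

The moduli are not coprime: gcd(27, 48) = 3. Compatibility requires 3 ∣ (4 − 19) = -15, which holds, so solutions exist.
Step through k = 19, 19 + 27, 19 + 2·27, …: the values 19, 46, 73, 100 reduce mod 48 to 19, 46, 25, 4. The value 100 hits 4.
Verify: 100 = 3·27 + 19 and 100 = 2·48 + 4. ✓

k = 100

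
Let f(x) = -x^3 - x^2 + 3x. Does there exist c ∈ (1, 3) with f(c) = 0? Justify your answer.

f(1) = 1 and f(3) = -27, which have opposite signs.
As a polynomial, f is continuous on every closed interval.
The Intermediate Value Theorem then guarantees some c ∈ (1, 3) with f(c) = 0.

Yes, such a c exists.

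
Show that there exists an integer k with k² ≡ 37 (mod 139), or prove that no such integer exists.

Take k = 71. Then 71² = 5041 = 36·139 + 37, so 71² ≡ 37 (mod 139).

k = 71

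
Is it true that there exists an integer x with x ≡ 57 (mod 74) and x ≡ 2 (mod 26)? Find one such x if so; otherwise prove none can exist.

Reduce both congruences modulo 2, which divides 74 and 26: they say x ≡ 57 (mod 2) and x ≡ 2 (mod 2).
These are incompatible: 57 − 2 = 55 is not divisible by 2.
Hence the system has no solution.

No such integer exists.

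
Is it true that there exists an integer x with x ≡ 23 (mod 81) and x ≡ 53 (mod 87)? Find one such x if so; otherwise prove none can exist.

x = 1967

Here gcd(81, 87) = 3, and both 23 and 53 leave remainder 2 mod 3, so the system is consistent.
Write x = 23 + 81t. Then 81t ≡ 53 − 23 ≡ 30 (mod 87); dividing through by 3 gives 27t ≡ 10 (mod 29).
To invert 27 modulo 29: 29 = 1·27 + 2, 27 = 13·2 + 1, 2 = 2·1 + 0, and unwinding, 1 = 27 − 13·2 = 27 − 13·(29 − 1·27) = −13·29 + 14·27. Thus 27⁻¹ ≡ 14 (mod 29).
Therefore t ≡ 14·10 = 140 ≡ 24 (mod 29).
Then x = 23 + 81·24 = 1967.
Indeed 1967 ≡ 23 (mod 81) and 1967 ≡ 53 (mod 87).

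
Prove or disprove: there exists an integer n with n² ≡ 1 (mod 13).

n = 1

Take n = 1. Then 1² = 1, and since 0 ≤ 1 < 13 this is already reduced: 1² ≡ 1 (mod 13).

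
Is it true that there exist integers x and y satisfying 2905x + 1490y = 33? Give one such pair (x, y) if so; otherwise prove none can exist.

Both 2905 and 1490 are divisible by gcd(2905, 1490) = 5, hence so is any combination 2905x + 1490y.
But 33 is not a multiple of 5 (it leaves remainder 3).
Therefore 2905x + 1490y = 33 has no solution in integers.

No such integers exist.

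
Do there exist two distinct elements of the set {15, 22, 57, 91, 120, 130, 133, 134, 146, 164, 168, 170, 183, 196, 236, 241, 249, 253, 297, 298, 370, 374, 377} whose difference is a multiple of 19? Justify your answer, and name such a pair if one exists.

Yes: 15 and 91.

Both 15 and 91 leave remainder 15 on division by 19; their difference 76 = 4·19 is a multiple of 19.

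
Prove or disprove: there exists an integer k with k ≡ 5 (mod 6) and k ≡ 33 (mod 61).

Since 6 and 61 share no common factor, CRT says the pair of congruences has a solution (unique mod 366).
Write k = 5 + 6t and require 5 + 6t ≡ 33 (mod 61), i.e. 6t ≡ 28 (mod 61).
To invert 6 modulo 61: 61 = 10·6 + 1, 6 = 6·1 + 0, and unwinding, 1 = 61 − 10·6. Thus 6⁻¹ ≡ -10 ≡ 51 (mod 61).
Therefore t ≡ 51·28 = 1428 ≡ 25 (mod 61).
With t = 25: k = 5 + 6·25 = 155.
Verify: 155 = 25·6 + 5 and 155 = 2·61 + 33. ✓

k = 155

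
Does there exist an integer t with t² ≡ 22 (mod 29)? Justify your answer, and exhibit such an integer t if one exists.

Take t = 15. Then 15² = 225 = 7·29 + 22, so 15² ≡ 22 (mod 29).

t = 15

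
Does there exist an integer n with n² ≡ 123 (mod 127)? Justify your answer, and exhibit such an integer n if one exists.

Apply Euler's criterion with the prime 127: 123 is a quadratic residue iff 123^63 ≡ 1 (mod 127), and a non-residue iff it is ≡ −1.
Squaring successively (mod 127): 123^2 = 15129 ≡ 16; 123^4 ≡ 16² = 256 ≡ 2; 123^8 ≡ 2² = 4 ≡ 4; 123^16 ≡ 4² = 16 ≡ 16; 123^32 ≡ 16² = 256 ≡ 2.
Since 63 = 32 + 16 + 8 + 4 + 2 + 1, 123^63 ≡ 2 · 16 · 4 · 2 · 16 · 123; multiplying out mod 127: 2·16 = 32 ≡ 32, then 32·4 = 128 ≡ 1, then 1·2 = 2 ≡ 2, then 2·16 = 32 ≡ 32, then 32·123 = 3936 ≡ 126. Thus 123^63 ≡ 126 ≡ −1 (mod 127).
The value −1 means 123 is a non-residue modulo 127, so n² ≡ 123 (mod 127) is impossible.

There is no such integer.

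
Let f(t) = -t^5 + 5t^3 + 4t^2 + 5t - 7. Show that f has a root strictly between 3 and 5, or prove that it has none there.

The endpoint values f(3) = -64 and f(5) = -2382 are both negative. Claim: f(t) < 0 for every t in (3, 5).
Shift to the endpoint 3: with t = 3 + u (0 < u < 2), one computes f(3 + u) = -u^5 - 15u^4 - 85u^3 - 221u^2 - 241u - 64.
The nonzero coefficients here are all negative, so for u > 0 every term is negative (or zero), and the constant term -64 is strictly negative.
Therefore f(t) < 0 throughout (3, 5), and f has no zero there.

No such root exists.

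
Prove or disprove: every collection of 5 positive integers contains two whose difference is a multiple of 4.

Yes, this is always true.

Partition the integers by their residue mod 4; there are 4 classes.
With 5 integers and only 4 classes, the pigeonhole principle forces two of them, say a and b, into the same class.
Equal remainders mean a − b ≡ 0 (mod 4), so 4 divides their difference.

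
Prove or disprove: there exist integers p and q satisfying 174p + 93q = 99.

gcd(174, 93) = 3, and 3 divides 99, so integer solutions exist.
Dividing through by 3 reduces the equation to 58p + 31q = 33.
Euclidean algorithm: 58 = 1·31 + 27, 31 = 1·27 + 4, 27 = 6·4 + 3, 4 = 1·3 + 1, 3 = 3·1 + 0.
Working back up the chain: 1 = 4 − 1·3 = 4 − (27 − 6·4) = −27 + 7·4 = −27 + 7·(31 − 1·27) = 7·31 − 8·27 = 7·31 − 8·(58 − 1·31) = −8·58 + 15·31. So 58·(-8) + 31·15 = 1.
Times 33: 58·(-264) + 31·495 = 33, so (-264, 495) solves it.
Shifting by a multiple of (31, −58) keeps it a solution: p = -264 + 9·31 = 15, q = 495 − 9·58 = -27.
Indeed 174·15 + 93·(-27) = 2610 − 2511 = 99.

p = 15, q = -27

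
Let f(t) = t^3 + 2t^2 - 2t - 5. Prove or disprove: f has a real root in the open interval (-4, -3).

The endpoint values f(-4) = -29 and f(-3) = -8 are both negative. Claim: f(t) < 0 for every t in (-4, -3).
Shift to the endpoint -3: with t = -3 − u (0 < u < 1), one computes f(-3 − u) = -u^3 - 7u^2 - 13u - 8.
The nonzero coefficients here are all negative, so for u > 0 every term is negative (or zero), and the constant term -8 is strictly negative.
Therefore f(t) < 0 throughout (-4, -3), and f has no zero there.

No.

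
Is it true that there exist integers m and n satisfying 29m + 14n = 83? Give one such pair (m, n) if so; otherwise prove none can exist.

m = 13, n = -21

Since gcd(29, 14) = 1, every integer is an integer combination of 29 and 14.
Run the Euclidean algorithm on 29 and 14: 29 = 2·14 + 1, 14 = 14·1 + 0.
Back-substituting, 1 = 29 − 2·14; that is, 29·1 + 14·(-2) = 1.
Multiplying through by 83: m = 1·83 = 83, n = (-2)·83 = -166 is a solution.
The general solution is m = 83 + 14k, n = -166 − 29k; taking k = -5 gives the smaller pair m = 13, n = -21.
Indeed 29·13 + 14·(-21) = 377 − 294 = 83.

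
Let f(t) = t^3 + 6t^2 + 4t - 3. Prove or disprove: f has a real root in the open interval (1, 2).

The endpoint values f(1) = 8 and f(2) = 37 are both positive. Claim: f(t) > 0 for every t in (1, 2).
Shift to the endpoint 1: with t = 1 + u (0 < u < 1), one computes f(1 + u) = u^3 + 9u^2 + 19u + 8.
All 4 nonzero coefficients of this polynomial in u are positive; hence for u > 0 the value is a sum of positive terms (the constant 8 among them).
Therefore f(t) > 0 throughout (1, 2), and f has no zero there.

No.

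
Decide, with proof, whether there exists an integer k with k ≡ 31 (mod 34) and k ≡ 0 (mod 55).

The moduli 34 and 55 are coprime, so by the Chinese Remainder Theorem a unique solution modulo 1870 exists.
Write k = 31 + 34t and require 31 + 34t ≡ 0 (mod 55), i.e. 34t ≡ 24 (mod 55).
Since 34·34 = 1156 = 21·55 + 1, the inverse of 34 mod 55 is 34.
Multiplying by 34: t ≡ 34·24 = 816 ≡ 46 (mod 55).
Taking t = 46 gives k = 31 + 34·46 = 1595.
Verify: 1595 = 46·34 + 31 and 1595 = 29·55 + 0. ✓

k = 1595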